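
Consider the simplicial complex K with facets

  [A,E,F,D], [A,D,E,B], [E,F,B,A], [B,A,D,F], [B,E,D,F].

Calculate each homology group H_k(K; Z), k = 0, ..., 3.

We work with the vertex ordering A < B < D < E < F. The simplices of K, each written with vertices in increasing order, are:

  0-simplices (5): A, B, D, E, F
  1-simplices (10): AB, AD, AE, AF, BD, BE, BF, DE, DF, EF
  2-simplices (10): ABD, ABE, ABF, ADE, ADF, AEF, BDE, BDF, BEF, DEF
  3-simplices (5): ABDE, ABDF, ABEF, ADEF, BDEF

giving chain groups C_0 ≅ Z^5, C_1 ≅ Z^10, C_2 ≅ Z^10, C_3 ≅ Z^5.

Boundary ∂_1: C_1 → C_0 sends each edge [p,q] (with p < q) to q − p.
As a 5×10 matrix over Z this has rank 4, with invariant factors (1,1,1,1).

Boundary ∂_2: C_2 → C_1 sends each 2-simplex [p,q,r] to [q,r] − [p,r] + [p,q]. For instance
  ∂ADF = DF − AF + AD,
  ∂BEF = EF − BF + BE.
As a 10×10 matrix over Z this has rank 6, with invariant factors (1,1,1,1,1,1).

Boundary ∂_3: C_3 → C_2 sends each 3-simplex σ to the alternating sum Σ_i (−1)^i (σ with its i-th vertex removed). For instance
  ∂BDEF = DEF − BEF + BDF − BDE,
  ∂ABEF = BEF − AEF + ABF − ABE.
The resulting 10×5 matrix has rank 4, and its Smith normal form has invariant factors (1,1,1,1).

Reading off H_k = ker ∂_k / im ∂_{k+1}:

  H_0: rank C_0 − rank ∂_1 = 5 − 4 = 1, and the invariant factors of ∂_1 are all 1, so H_0 ≅ Z.
  H_1: rank ker ∂_1 − rank ∂_2 = (10 − 4) − 6 = 0, and the invariant factors of ∂_2 are all 1, so H_1 ≅ 0.
  H_2: rank ker ∂_2 − rank ∂_3 = (10 − 6) − 4 = 0, and the invariant factors of ∂_3 are all 1, so H_2 ≅ 0.
  H_3: rank ker ∂_3 − rank ∂_4 = (5 − 4) − 0 = 1, and there is no ∂_4, so H_3 ≅ Z.

As a check, the Euler characteristic is 5 − 10 + 10 − 5 = 0, which agrees with 1 − 0 + 0 − 1 = 0.

H_0 ≅ Z,  H_1 = 0,  H_2 = 0,  H_3 ≅ Z.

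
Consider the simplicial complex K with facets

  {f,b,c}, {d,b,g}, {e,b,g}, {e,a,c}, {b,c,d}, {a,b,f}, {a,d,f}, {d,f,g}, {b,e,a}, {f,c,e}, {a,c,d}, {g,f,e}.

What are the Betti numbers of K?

Take the total order a < b < c < d < e < f < g on the vertex set. Then K (dimension 2) consists of the simplices:

  0-simplices (7): a, b, c, d, e, f, g
  1-simplices (18): ab, ac, ad, ae, af, bc, bd, be, bf, bg, cd, ce, cf, df, dg, ef, eg, fg
  2-simplices (12): abe, abf, acd, ace, adf, bcd, bcf, bdg, beg, cef, dfg, efg

so the chain groups are C_0 ≅ Z^7, C_1 ≅ Z^18, C_2 ≅ Z^12.

The boundary map ∂_1: C_1 → C_0 maps an edge to its endpoints' difference, ∂[p,q] = q − p. For instance
  ∂cd = d − c.
As a 7×18 matrix over Z this has rank 6, with invariant factors (1,1,1,1,1,1).

∂_2: C_2 → C_1 sends each 2-simplex [p,q,r] to [q,r] − [p,r] + [p,q]. For instance
  ∂beg = eg − bg + be,
  ∂bcd = cd − bd + bc.
The 18×12 boundary matrix has rank 12 and Smith normal form diag(1,1,1,1,1,1,1,1,1,1,1,2).

Computing H_k = (kernel of ∂_k) / (image of ∂_{k+1}):

  H_0: rank C_0 − rank ∂_1 = 7 − 6 = 1, and the invariant factors of ∂_1 are all 1, so H_0 ≅ Z.
  H_1: rank ker ∂_1 − rank ∂_2 = (18 − 6) − 12 = 0, and ∂_2 has invariant factor 2 > 1, so H_1 ≅ Z/2.
  H_2: rank ker ∂_2 − rank ∂_3 = (12 − 12) − 0 = 0, and there is no ∂_3, so H_2 ≅ 0.

Hence the Betti numbers are b_0 = 1, b_1 = 0, b_2 = 0.

b_0 = 1, b_1 = 0, b_2 = 0.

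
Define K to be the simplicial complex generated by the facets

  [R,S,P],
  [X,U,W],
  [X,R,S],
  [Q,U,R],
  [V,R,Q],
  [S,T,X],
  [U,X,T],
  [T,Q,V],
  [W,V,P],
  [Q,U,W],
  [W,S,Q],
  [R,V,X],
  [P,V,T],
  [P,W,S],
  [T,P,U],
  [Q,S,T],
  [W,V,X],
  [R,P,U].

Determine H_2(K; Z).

H_2 = Z.

Take the total order P < Q < R < S < T < U < V < W < X on the vertex set. Then K (dimension 2) consists of the simplices:

  0-simplices (9): P, Q, R, S, T, U, V, W, X
  1-simplices (27): PR, PS, PT, PU, PV, PW, QR, QS, QT, QU, QV, QW, RS, RU, RV, RX, ST, SW, SX, TU, TV, TX, UW, UX, VW, VX, WX
  2-simplices (18): PRS, PRU, PSW, PTU, PTV, PVW, QRU, QRV, QST, QSW, QTV, QUW, RSX, RVX, STX, TUX, UWX, VWX

so the chain groups are C_0 ≅ Z^9, C_1 ≅ Z^27, C_2 ≅ Z^18.

The boundary map ∂_1: C_1 → C_0 sends each edge [p,q] (with p < q) to q − p. For instance
  ∂PT = T − P.
The resulting 9×27 matrix has rank 8, and its Smith normal form has invariant factors (1,1,1,1,1,1,1,1).

∂_2: C_2 → C_1 maps a triangle to the signed sum of its edges. For instance
  ∂QST = ST − QT + QS,
  ∂QTV = TV − QV + QT.
The 27×18 boundary matrix has rank 17 and Smith normal form diag(1,1,1,1,1,1,1,1,1,1,1,1,1,1,1,1,1).

From H_k ≅ ker(∂_k) / im(∂_{k+1}) we obtain:

  H_2: rank ker ∂_2 − rank ∂_3 = (18 − 17) − 0 = 1, and there is no ∂_3, so H_2 = Z.

(K is a triangulation of the torus T^2.)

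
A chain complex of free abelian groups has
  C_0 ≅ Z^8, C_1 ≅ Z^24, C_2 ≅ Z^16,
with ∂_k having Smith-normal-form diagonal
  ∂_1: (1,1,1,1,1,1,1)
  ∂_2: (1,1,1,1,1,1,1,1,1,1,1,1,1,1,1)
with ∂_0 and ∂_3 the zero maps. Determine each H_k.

H_0 ≅ Z,  H_1 ≅ Z^2,  H_2 ≅ Z.

H_0: b_0 = 8 − 0 − 7 = 1; torsion from ∂_1 factors > 1: none. So H_0 ≅ Z.
H_1: b_1 = 24 − 7 − 15 = 2; torsion from ∂_2 factors > 1: none. So H_1 ≅ Z^2.
H_2: b_2 = 16 − 15 − 0 = 1; torsion from ∂_3 factors > 1: none. So H_2 ≅ Z.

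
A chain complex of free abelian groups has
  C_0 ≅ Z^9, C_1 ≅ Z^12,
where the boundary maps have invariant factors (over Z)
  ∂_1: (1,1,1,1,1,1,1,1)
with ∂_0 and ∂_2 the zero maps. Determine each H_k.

H_0: b_0 = 9 − 0 − 8 = 1; torsion from ∂_1 factors > 1: none. So H_0 ≅ Z.
H_1: b_1 = 12 − 8 − 0 = 4; torsion from ∂_2 factors > 1: none. So H_1 ≅ Z^4.

H_0 ≅ Z,  H_1 ≅ Z^4.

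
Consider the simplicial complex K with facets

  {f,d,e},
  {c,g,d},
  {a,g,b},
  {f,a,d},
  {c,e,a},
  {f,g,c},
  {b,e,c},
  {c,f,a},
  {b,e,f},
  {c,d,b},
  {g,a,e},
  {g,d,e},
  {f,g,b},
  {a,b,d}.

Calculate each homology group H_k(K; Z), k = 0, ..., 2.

Fix the vertex order a < b < c < d < e < f < g and write every simplex with vertices in increasing order. Then dim K = 2 and the simplices of K are:

  0-simplices (7): a, b, c, d, e, f, g
  1-simplices (21): ab, ac, ad, ae, af, ag, bc, bd, be, bf, bg, cd, ce, cf, cg, de, df, dg, ef, eg, fg
  2-simplices (14): abd, abg, ace, acf, adf, aeg, bcd, bce, bef, bfg, cdg, cfg, def, deg

giving chain groups C_0 ≅ Z^7, C_1 ≅ Z^21, C_2 ≅ Z^14.

∂_1: C_1 → C_0 sends each edge [p,q] (with p < q) to q − p. For instance
  ∂af = f − a.
The 7×21 boundary matrix has rank 6 and Smith normal form diag(1,1,1,1,1,1).

∂_2: C_2 → C_1 sends each 2-simplex [p,q,r] to [q,r] − [p,r] + [p,q]. For instance
  ∂acf = cf − af + ac,
  ∂def = ef − df + de.
The 21×14 boundary matrix has rank 13 and Smith normal form diag(1,1,1,1,1,1,1,1,1,1,1,1,1).

From H_k ≅ ker(∂_k) / im(∂_{k+1}) we obtain:

  H_0: rank C_0 − rank ∂_1 = 7 − 6 = 1, and the invariant factors of ∂_1 are all 1, so H_0 ≅ Z.
  H_1: rank ker ∂_1 − rank ∂_2 = (21 − 6) − 13 = 2, and the invariant factors of ∂_2 are all 1, so H_1 ≅ Z^2.
  H_2: rank ker ∂_2 − rank ∂_3 = (14 − 13) − 0 = 1, and there is no ∂_3, so H_2 ≅ Z.

As a check, the Euler characteristic is 7 − 21 + 14 = 0, which agrees with 1 − 2 + 1 = 0.
(K is a triangulation of the torus T^2.)

H_0 ≅ Z,  H_1 ≅ Z^2,  H_2 ≅ Z.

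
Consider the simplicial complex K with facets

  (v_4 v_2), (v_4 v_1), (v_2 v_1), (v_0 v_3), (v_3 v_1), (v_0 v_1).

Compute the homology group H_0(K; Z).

H_0 = Z.

Order the vertices as v_0 < v_1 < v_2 < v_3 < v_4. Listing each simplex with vertices in this order, K has dimension 1 with simplices:

  0-simplices (5): [v_0], [v_1], [v_2], [v_3], [v_4]
  1-simplices (6): [v_0,v_1], [v_0,v_3], [v_1,v_2], [v_1,v_3], [v_1,v_4], [v_2,v_4]

Hence C_0 ≅ Z^5, C_1 ≅ Z^6.

∂_1: C_1 → C_0 maps an edge to its endpoints' difference, ∂[p,q] = q − p.
The 5×6 boundary matrix has rank 4 and Smith normal form diag(1,1,1,1).

From H_k ≅ ker(∂_k) / im(∂_{k+1}) we obtain:

  H_0: rank C_0 − rank ∂_1 = 5 − 4 = 1, and the invariant factors of ∂_1 are all 1, so H_0 ≅ Z.

(K is a triangulation of a wedge of 2 circles.)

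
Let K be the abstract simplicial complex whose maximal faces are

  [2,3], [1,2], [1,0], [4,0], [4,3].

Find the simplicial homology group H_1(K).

H_1 ≅ Z.

Order the vertices as 0 < 1 < 2 < 3 < 4. Listing each simplex with vertices in this order, K has dimension 1 with simplices:

  0-simplices (5): [0], [1], [2], [3], [4]
  1-simplices (5): [0,1], [0,4], [1,2], [2,3], [3,4]

so the chain groups are C_0 ≅ Z^5, C_1 ≅ Z^5.

∂_1: C_1 → C_0 is given by ∂[p,q] = [q] − [p]. For instance
  ∂[0,4] = [4] − [0].
This gives a 5×5 integer matrix of rank 4; reducing to Smith normal form yields diagonal entries (1,1,1,1).

Computing H_k = (kernel of ∂_k) / (image of ∂_{k+1}):

  H_1: rank ker ∂_1 − rank ∂_2 = (5 − 4) − 0 = 1, and there is no ∂_2, so H_1 = Z.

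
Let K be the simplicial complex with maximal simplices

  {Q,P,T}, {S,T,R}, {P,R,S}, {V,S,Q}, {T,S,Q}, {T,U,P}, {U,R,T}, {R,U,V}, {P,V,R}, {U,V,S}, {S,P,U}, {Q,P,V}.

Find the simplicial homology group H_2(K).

K has 7 vertices, 18 edges, 12 triangles.
rank ∂_2 = 12, rank ∂_3 = 0 ⇒ b_2 = 12 − 12 − 0 = 0. So H_2 ≅ 0.

H_2 ≅ 0.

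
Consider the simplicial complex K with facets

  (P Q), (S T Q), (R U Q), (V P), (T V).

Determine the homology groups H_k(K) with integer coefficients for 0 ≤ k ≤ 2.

Order the vertices as P < Q < R < S < T < U < V. Listing each simplex with vertices in this order, K has dimension 2 with simplices:

  0-simplices (7): P, Q, R, S, T, U, V
  1-simplices (9): PQ, PV, QR, QS, QT, QU, RU, ST, TV
  2-simplices (2): QRU, QST

so the chain groups are C_0 ≅ Z^7, C_1 ≅ Z^9, C_2 ≅ Z^2.

Boundary ∂_1: C_1 → C_0 maps an edge to its endpoints' difference, ∂[p,q] = q − p. For instance
  ∂QT = T − Q.
The 7×9 boundary matrix has rank 6 and Smith normal form diag(1,1,1,1,1,1).

∂_2: C_2 → C_1 maps a triangle to the signed sum of its edges. For instance
  ∂QST = ST − QT + QS,
  ∂QRU = RU − QU + QR.
As a 9×2 matrix over Z this has rank 2, with invariant factors (1,1).

Now H_k = ker ∂_k / im ∂_{k+1}, so:

  H_0: rank C_0 − rank ∂_1 = 7 − 6 = 1, and the invariant factors of ∂_1 are all 1, so H_0 = Z.
  H_1: rank ker ∂_1 − rank ∂_2 = (9 − 6) − 2 = 1, and the invariant factors of ∂_2 are all 1, so H_1 = Z.
  H_2: rank ker ∂_2 − rank ∂_3 = (2 − 2) − 0 = 0, and there is no ∂_3, so H_2 = 0.

H_0 = Z,  H_1 = Z,  H_2 = 0.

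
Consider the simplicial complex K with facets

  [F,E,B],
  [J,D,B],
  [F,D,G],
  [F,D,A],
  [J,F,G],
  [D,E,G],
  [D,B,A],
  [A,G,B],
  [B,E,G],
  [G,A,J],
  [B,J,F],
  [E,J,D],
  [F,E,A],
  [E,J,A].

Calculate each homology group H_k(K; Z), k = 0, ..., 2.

Fix the vertex order A < B < D < E < F < G < J and write every simplex with vertices in increasing order. Then dim K = 2 and the simplices of K are:

  0-simplices (7): A, B, D, E, F, G, J
  1-simplices (21): AB, AD, AE, AF, AG, AJ, BD, BE, BF, BG, BJ, DE, DF, DG, DJ, EF, EG, EJ, FG, FJ, GJ
  2-simplices (14): ABD, ABG, ADF, AEF, AEJ, AGJ, BDJ, BEF, BEG, BFJ, DEG, DEJ, DFG, FGJ

so the chain groups are C_0 ≅ Z^7, C_1 ≅ Z^21, C_2 ≅ Z^14.

∂_1: C_1 → C_0 is given by ∂[p,q] = [q] − [p].
The resulting 7×21 matrix has rank 6, and its Smith normal form has invariant factors (1,1,1,1,1,1).

Boundary ∂_2: C_2 → C_1 sends each 2-simplex [p,q,r] to [q,r] − [p,r] + [p,q]. For instance
  ∂BEG = EG − BG + BE,
  ∂DEG = EG − DG + DE.
As a 21×14 matrix over Z this has rank 13, with invariant factors (1,1,1,1,1,1,1,1,1,1,1,1,1).

Now H_k = ker ∂_k / im ∂_{k+1}, so:

  H_0: rank C_0 − rank ∂_1 = 7 − 6 = 1, and the invariant factors of ∂_1 are all 1, so H_0 ≅ Z.
  H_1: rank ker ∂_1 − rank ∂_2 = (21 − 6) − 13 = 2, and the invariant factors of ∂_2 are all 1, so H_1 ≅ Z^2.
  H_2: rank ker ∂_2 − rank ∂_3 = (14 − 13) − 0 = 1, and there is no ∂_3, so H_2 ≅ Z.

As a check, the Euler characteristic is 7 − 21 + 14 = 0, which agrees with 1 − 2 + 1 = 0.

H_0 ≅ Z,  H_1 ≅ Z^2,  H_2 ≅ Z.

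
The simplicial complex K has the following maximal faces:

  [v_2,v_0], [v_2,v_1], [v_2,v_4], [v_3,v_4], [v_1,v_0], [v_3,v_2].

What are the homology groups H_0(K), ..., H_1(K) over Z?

Order the vertices as v_0 < v_1 < v_2 < v_3 < v_4. Listing each simplex with vertices in this order, K has dimension 1 with simplices:

  0-simplices (5): [v_0], [v_1], [v_2], [v_3], [v_4]
  1-simplices (6): [v_0,v_1], [v_0,v_2], [v_1,v_2], [v_2,v_3], [v_2,v_4], [v_3,v_4]

giving chain groups C_0 ≅ Z^5, C_1 ≅ Z^6.

The boundary map ∂_1: C_1 → C_0 sends each edge [p,q] (with p < q) to q − p.
This gives a 5×6 integer matrix of rank 4; reducing to Smith normal form yields diagonal entries (1,1,1,1).

Computing H_k = (kernel of ∂_k) / (image of ∂_{k+1}):

  H_0: rank C_0 − rank ∂_1 = 5 − 4 = 1, and the invariant factors of ∂_1 are all 1, so H_0 ≅ Z.
  H_1: rank ker ∂_1 − rank ∂_2 = (6 − 4) − 0 = 2, and there is no ∂_2, so H_1 ≅ Z^2.

As a check, the Euler characteristic is 5 − 6 = -1, which agrees with 1 − 2 = -1.

H_0 = Z,  H_1 = Z^2.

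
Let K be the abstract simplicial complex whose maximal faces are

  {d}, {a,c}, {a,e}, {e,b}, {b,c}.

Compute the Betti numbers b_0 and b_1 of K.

Fix the vertex order a < b < c < d < e and write every simplex with vertices in increasing order. Then dim K = 1 and the simplices of K are:

  0-simplices (5): a, b, c, d, e
  1-simplices (4): ac, ae, bc, be

giving chain groups C_0 ≅ Z^5, C_1 ≅ Z^4.

The boundary map ∂_1: C_1 → C_0 sends each edge [p,q] (with p < q) to q − p. For instance
  ∂ae = e − a.
This gives a 5×4 integer matrix of rank 3; reducing to Smith normal form yields diagonal entries (1,1,1).

Now H_k = ker ∂_k / im ∂_{k+1}, so:

  H_0: rank C_0 − rank ∂_1 = 5 − 3 = 2, and the invariant factors of ∂_1 are all 1, so H_0 ≅ Z^2.
  H_1: rank ker ∂_1 − rank ∂_2 = (4 − 3) − 0 = 1, and there is no ∂_2, so H_1 ≅ Z.

Hence the Betti numbers are b_0 = 2, b_1 = 1.

b_0 = 2, b_1 = 1.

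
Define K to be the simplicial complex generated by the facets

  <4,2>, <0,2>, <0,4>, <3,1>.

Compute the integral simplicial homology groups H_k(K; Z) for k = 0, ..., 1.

K has 5 vertices, 4 edges.
rank ∂_0 = 0, rank ∂_1 = 3 ⇒ b_0 = 5 − 0 − 3 = 2; all invariant factors of ∂_1 are 1 so no torsion. So H_0 ≅ Z^2.
rank ∂_1 = 3, rank ∂_2 = 0 ⇒ b_1 = 4 − 3 − 0 = 1. So H_1 ≅ Z.

H_0 = Z^2,  H_1 = Z.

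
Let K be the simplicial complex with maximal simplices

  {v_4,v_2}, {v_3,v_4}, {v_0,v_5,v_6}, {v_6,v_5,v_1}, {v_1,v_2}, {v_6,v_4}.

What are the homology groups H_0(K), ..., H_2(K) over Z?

H_0 ≅ Z,  H_1 ≅ Z,  H_2 = 0.

Take the total order v_0 < v_1 < v_2 < v_3 < v_4 < v_5 < v_6 on the vertex set. Then K (dimension 2) consists of the simplices:

  0-simplices (7): [v_0], [v_1], [v_2], [v_3], [v_4], [v_5], [v_6]
  1-simplices (9): [v_0,v_5], [v_0,v_6], [v_1,v_2], [v_1,v_5], [v_1,v_6], [v_2,v_4], [v_3,v_4], [v_4,v_6], [v_5,v_6]
  2-simplices (2): [v_0,v_5,v_6], [v_1,v_5,v_6]

so the chain groups are C_0 ≅ Z^7, C_1 ≅ Z^9, C_2 ≅ Z^2.

The boundary map ∂_1: C_1 → C_0 is given by ∂[p,q] = [q] − [p]. For instance
  ∂[v_4,v_6] = [v_6] − [v_4].
The resulting 7×9 matrix has rank 6, and its Smith normal form has invariant factors (1,1,1,1,1,1).

The boundary map ∂_2: C_2 → C_1 sends each 2-simplex [p,q,r] to [q,r] − [p,r] + [p,q]. For instance
  ∂[v_1,v_5,v_6] = [v_5,v_6] − [v_1,v_6] + [v_1,v_5],
  ∂[v_0,v_5,v_6] = [v_5,v_6] − [v_0,v_6] + [v_0,v_5].
The resulting 9×2 matrix has rank 2, and its Smith normal form has invariant factors (1,1).

Reading off H_k = ker ∂_k / im ∂_{k+1}:

  H_0: rank C_0 − rank ∂_1 = 7 − 6 = 1, and the invariant factors of ∂_1 are all 1, so H_0 ≅ Z.
  H_1: rank ker ∂_1 − rank ∂_2 = (9 − 6) − 2 = 1, and the invariant factors of ∂_2 are all 1, so H_1 ≅ Z.
  H_2: rank ker ∂_2 − rank ∂_3 = (2 − 2) − 0 = 0, and there is no ∂_3, so H_2 ≅ 0.

As a check, the Euler characteristic is 7 − 9 + 2 = 0, which agrees with 1 − 1 + 0 = 0.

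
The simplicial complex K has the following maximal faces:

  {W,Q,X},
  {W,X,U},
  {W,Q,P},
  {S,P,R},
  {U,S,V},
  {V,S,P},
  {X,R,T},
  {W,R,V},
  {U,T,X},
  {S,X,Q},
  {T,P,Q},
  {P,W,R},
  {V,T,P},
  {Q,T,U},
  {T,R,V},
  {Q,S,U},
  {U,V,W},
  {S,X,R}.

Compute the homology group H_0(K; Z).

H_0 = Z.

Order the vertices as P < Q < R < S < T < U < V < W < X. Listing each simplex with vertices in this order, K has dimension 2 with simplices:

  0-simplices (9): P, Q, R, S, T, U, V, W, X
  1-simplices (27): PQ, PR, PS, PT, PV, PW, QS, QT, QU, QW, QX, RS, RT, RV, RW, RX, SU, SV, SX, TU, TV, TX, UV, UW, UX, VW, WX
  2-simplices (18): PQT, PQW, PRS, PRW, PSV, PTV, QSU, QSX, QTU, QWX, RSX, RTV, RTX, RVW, SUV, TUX, UVW, UWX

Hence C_0 ≅ Z^9, C_1 ≅ Z^27, C_2 ≅ Z^18.

Boundary ∂_1: C_1 → C_0 is given by ∂[p,q] = [q] − [p]. For instance
  ∂RT = T − R.
This gives a 9×27 integer matrix of rank 8; reducing to Smith normal form yields diagonal entries (1,1,1,1,1,1,1,1).

∂_2: C_2 → C_1 maps a triangle to the signed sum of its edges. For instance
  ∂SUV = UV − SV + SU,
  ∂QSU = SU − QU + QS.
As a 27×18 matrix over Z this has rank 18, with invariant factors (1,1,1,1,1,1,1,1,1,1,1,1,1,1,1,1,1,2).

Reading off H_k = ker ∂_k / im ∂_{k+1}:

  H_0: rank C_0 − rank ∂_1 = 9 − 8 = 1, and the invariant factors of ∂_1 are all 1, so H_0 = Z.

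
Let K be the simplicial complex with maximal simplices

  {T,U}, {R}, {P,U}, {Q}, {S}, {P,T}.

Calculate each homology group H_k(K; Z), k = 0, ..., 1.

We work with the vertex ordering P < Q < R < S < T < U. The simplices of K, each written with vertices in increasing order, are:

  0-simplices (6): P, Q, R, S, T, U
  1-simplices (3): PT, PU, TU

Hence C_0 ≅ Z^6, C_1 ≅ Z^3.

The boundary map ∂_1: C_1 → C_0 is given by ∂[p,q] = [q] − [p].
As a 6×3 matrix over Z this has rank 2, with invariant factors (1,1).

Computing H_k = (kernel of ∂_k) / (image of ∂_{k+1}):

  H_0: rank C_0 − rank ∂_1 = 6 − 2 = 4, and the invariant factors of ∂_1 are all 1, so H_0 = Z^4.
  H_1: rank ker ∂_1 − rank ∂_2 = (3 − 2) − 0 = 1, and there is no ∂_2, so H_1 = Z.

H_0 = Z^4,  H_1 = Z.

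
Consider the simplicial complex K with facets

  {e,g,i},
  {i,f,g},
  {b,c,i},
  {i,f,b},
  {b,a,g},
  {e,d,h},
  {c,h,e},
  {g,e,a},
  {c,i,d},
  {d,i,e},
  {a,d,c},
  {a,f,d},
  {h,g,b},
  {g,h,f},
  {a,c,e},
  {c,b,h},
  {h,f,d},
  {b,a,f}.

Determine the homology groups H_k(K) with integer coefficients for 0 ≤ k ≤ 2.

K has 9 vertices, 27 edges, 18 triangles.
rank ∂_0 = 0, rank ∂_1 = 8 ⇒ b_0 = 9 − 0 − 8 = 1; all invariant factors of ∂_1 are 1 so no torsion. So H_0 = Z.
rank ∂_1 = 8, rank ∂_2 = 18 ⇒ b_1 = 27 − 8 − 18 = 1; ∂_2 has invariant factor(s) [2] giving torsion. So H_1 = Z ⊕ Z/2Z.
rank ∂_2 = 18, rank ∂_3 = 0 ⇒ b_2 = 18 − 18 − 0 = 0. So H_2 = 0.

H_0 ≅ Z,  H_1 ≅ Z ⊕ Z/2Z,  H_2 = 0.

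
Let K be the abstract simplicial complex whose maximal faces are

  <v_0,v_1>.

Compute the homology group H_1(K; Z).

We work with the vertex ordering v_0 < v_1. The simplices of K, each written with vertices in increasing order, are:

  0-simplices (2): [v_0], [v_1]
  1-simplices (1): [v_0,v_1]

so the chain groups are C_0 ≅ Z^2, C_1 ≅ Z^1.

Boundary ∂_1: C_1 → C_0 sends each edge [p,q] (with p < q) to q − p. For instance
  ∂[v_0,v_1] = [v_1] − [v_0].
The 2×1 boundary matrix has rank 1 and Smith normal form diag(1).

From H_k ≅ ker(∂_k) / im(∂_{k+1}) we obtain:

  H_1: rank ker ∂_1 − rank ∂_2 = (1 − 1) − 0 = 0, and there is no ∂_2, so H_1 ≅ 0.

H_1 = 0.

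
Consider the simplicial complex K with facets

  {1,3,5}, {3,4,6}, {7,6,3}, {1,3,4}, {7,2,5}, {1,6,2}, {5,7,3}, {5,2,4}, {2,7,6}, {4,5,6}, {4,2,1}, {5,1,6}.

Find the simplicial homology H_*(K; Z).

H_0 ≅ Z,  H_1 ≅ Z/2,  H_2 = 0.

Order the vertices as 1 < 2 < 3 < 4 < 5 < 6 < 7. Listing each simplex with vertices in this order, K has dimension 2 with simplices:

  0-simplices (7): [1], [2], [3], [4], [5], [6], [7]
  1-simplices (18): [1,2], [1,3], [1,4], [1,5], [1,6], [2,4], [2,5], [2,6], [2,7], [3,4], [3,5], [3,6], [3,7], [4,5], [4,6], [5,6], [5,7], [6,7]
  2-simplices (12): [1,2,4], [1,2,6], [1,3,4], [1,3,5], [1,5,6], [2,4,5], [2,5,7], [2,6,7], [3,4,6], [3,5,7], [3,6,7], [4,5,6]

so the chain groups are C_0 ≅ Z^7, C_1 ≅ Z^18, C_2 ≅ Z^12.

The boundary map ∂_1: C_1 → C_0 maps an edge to its endpoints' difference, ∂[p,q] = q − p.
This gives a 7×18 integer matrix of rank 6; reducing to Smith normal form yields diagonal entries (1,1,1,1,1,1).

Boundary ∂_2: C_2 → C_1 acts by ∂[p,q,r] = [q,r] − [p,r] + [p,q]. For instance
  ∂[1,5,6] = [5,6] − [1,6] + [1,5],
  ∂[2,6,7] = [6,7] − [2,7] + [2,6].
The 18×12 boundary matrix has rank 12 and Smith normal form diag(1,1,1,1,1,1,1,1,1,1,1,2).

Computing H_k = (kernel of ∂_k) / (image of ∂_{k+1}):

  H_0: rank C_0 − rank ∂_1 = 7 − 6 = 1, and the invariant factors of ∂_1 are all 1, so H_0 ≅ Z.
  H_1: rank ker ∂_1 − rank ∂_2 = (18 − 6) − 12 = 0, and ∂_2 has invariant factor 2 > 1, so H_1 ≅ Z/2.
  H_2: rank ker ∂_2 − rank ∂_3 = (12 − 12) − 0 = 0, and there is no ∂_3, so H_2 ≅ 0.

As a check, the Euler characteristic is 7 − 18 + 12 = 1, which agrees with 1 − 0 + 0 = 1.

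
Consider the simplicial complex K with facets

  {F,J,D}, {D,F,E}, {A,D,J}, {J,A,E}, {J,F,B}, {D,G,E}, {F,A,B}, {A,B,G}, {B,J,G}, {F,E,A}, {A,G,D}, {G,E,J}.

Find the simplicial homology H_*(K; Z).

H_0 ≅ Z,  H_1 ≅ Z/2,  H_2 = 0.

Take the total order A < B < D < E < F < G < J on the vertex set. Then K (dimension 2) consists of the simplices:

  0-simplices (7): A, B, D, E, F, G, J
  1-simplices (18): AB, AD, AE, AF, AG, AJ, BF, BG, BJ, DE, DF, DG, DJ, EF, EG, EJ, FJ, GJ
  2-simplices (12): ABF, ABG, ADG, ADJ, AEF, AEJ, BFJ, BGJ, DEF, DEG, DFJ, EGJ

so the chain groups are C_0 ≅ Z^7, C_1 ≅ Z^18, C_2 ≅ Z^12.

∂_1: C_1 → C_0 is given by ∂[p,q] = [q] − [p]. For instance
  ∂EG = G − E.
This gives a 7×18 integer matrix of rank 6; reducing to Smith normal form yields diagonal entries (1,1,1,1,1,1).

The boundary map ∂_2: C_2 → C_1 acts by ∂[p,q,r] = [q,r] − [p,r] + [p,q]. For instance
  ∂ABG = BG − AG + AB,
  ∂ABF = BF − AF + AB.
The 18×12 boundary matrix has rank 12 and Smith normal form diag(1,1,1,1,1,1,1,1,1,1,1,2).

Computing H_k = (kernel of ∂_k) / (image of ∂_{k+1}):

  H_0: rank C_0 − rank ∂_1 = 7 − 6 = 1, and the invariant factors of ∂_1 are all 1, so H_0 ≅ Z.
  H_1: rank ker ∂_1 − rank ∂_2 = (18 − 6) − 12 = 0, and ∂_2 has invariant factor 2 > 1, so H_1 ≅ Z/2.
  H_2: rank ker ∂_2 − rank ∂_3 = (12 − 12) − 0 = 0, and there is no ∂_3, so H_2 ≅ 0.

(K is a triangulation of the real projective plane RP^2.)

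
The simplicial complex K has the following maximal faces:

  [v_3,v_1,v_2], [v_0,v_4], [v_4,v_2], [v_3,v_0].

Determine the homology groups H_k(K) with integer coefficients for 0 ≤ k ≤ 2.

H_0 ≅ Z,  H_1 ≅ Z,  H_2 = 0.

K has 5 vertices, 6 edges, 1 triangle.
rank ∂_0 = 0, rank ∂_1 = 4 ⇒ b_0 = 5 − 0 − 4 = 1; all invariant factors of ∂_1 are 1 so no torsion. So H_0 = Z.
rank ∂_1 = 4, rank ∂_2 = 1 ⇒ b_1 = 6 − 4 − 1 = 1; all invariant factors of ∂_2 are 1 so no torsion. So H_1 = Z.
rank ∂_2 = 1, rank ∂_3 = 0 ⇒ b_2 = 1 − 1 − 0 = 0. So H_2 = 0.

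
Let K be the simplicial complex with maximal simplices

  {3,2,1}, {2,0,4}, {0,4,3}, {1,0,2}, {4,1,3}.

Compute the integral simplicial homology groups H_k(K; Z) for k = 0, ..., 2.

We work with the vertex ordering 0 < 1 < 2 < 3 < 4. The simplices of K, each written with vertices in increasing order, are:

  0-simplices (5): [0], [1], [2], [3], [4]
  1-simplices (10): [0,1], [0,2], [0,3], [0,4], [1,2], [1,3], [1,4], [2,3], [2,4], [3,4]
  2-simplices (5): [0,1,2], [0,2,4], [0,3,4], [1,2,3], [1,3,4]

Hence C_0 ≅ Z^5, C_1 ≅ Z^10, C_2 ≅ Z^5.

∂_1: C_1 → C_0 sends each edge [p,q] (with p < q) to q − p. For instance
  ∂[0,4] = [4] − [0].
The 5×10 boundary matrix has rank 4 and Smith normal form diag(1,1,1,1).

Boundary ∂_2: C_2 → C_1 acts by ∂[p,q,r] = [q,r] − [p,r] + [p,q]. For instance
  ∂[0,3,4] = [3,4] − [0,4] + [0,3],
  ∂[1,3,4] = [3,4] − [1,4] + [1,3].
The 10×5 boundary matrix has rank 5 and Smith normal form diag(1,1,1,1,1).

Computing H_k = (kernel of ∂_k) / (image of ∂_{k+1}):

  H_0: rank C_0 − rank ∂_1 = 5 − 4 = 1, and the invariant factors of ∂_1 are all 1, so H_0 ≅ Z.
  H_1: rank ker ∂_1 − rank ∂_2 = (10 − 4) − 5 = 1, and the invariant factors of ∂_2 are all 1, so H_1 ≅ Z.
  H_2: rank ker ∂_2 − rank ∂_3 = (5 − 5) − 0 = 0, and there is no ∂_3, so H_2 ≅ 0.

H_0 ≅ Z,  H_1 ≅ Z,  H_2 = 0.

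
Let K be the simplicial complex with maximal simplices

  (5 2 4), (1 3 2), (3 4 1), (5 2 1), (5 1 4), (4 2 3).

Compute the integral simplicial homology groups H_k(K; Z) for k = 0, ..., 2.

H_0 ≅ Z,  H_1 = 0,  H_2 ≅ Z.

We work with the vertex ordering 1 < 2 < 3 < 4 < 5. The simplices of K, each written with vertices in increasing order, are:

  0-simplices (5): [1], [2], [3], [4], [5]
  1-simplices (9): [1,2], [1,3], [1,4], [1,5], [2,3], [2,4], [2,5], [3,4], [4,5]
  2-simplices (6): [1,2,3], [1,2,5], [1,3,4], [1,4,5], [2,3,4], [2,4,5]

giving chain groups C_0 ≅ Z^5, C_1 ≅ Z^9, C_2 ≅ Z^6.

∂_1: C_1 → C_0 is given by ∂[p,q] = [q] − [p].
The 5×9 boundary matrix has rank 4 and Smith normal form diag(1,1,1,1).

The boundary map ∂_2: C_2 → C_1 maps a triangle to the signed sum of its edges. For instance
  ∂[1,4,5] = [4,5] − [1,5] + [1,4],
  ∂[1,2,3] = [2,3] − [1,3] + [1,2].
The 9×6 boundary matrix has rank 5 and Smith normal form diag(1,1,1,1,1).

Reading off H_k = ker ∂_k / im ∂_{k+1}:

  H_0: rank C_0 − rank ∂_1 = 5 − 4 = 1, and the invariant factors of ∂_1 are all 1, so H_0 = Z.
  H_1: rank ker ∂_1 − rank ∂_2 = (9 − 4) − 5 = 0, and the invariant factors of ∂_2 are all 1, so H_1 = 0.
  H_2: rank ker ∂_2 − rank ∂_3 = (6 − 5) − 0 = 1, and there is no ∂_3, so H_2 = Z.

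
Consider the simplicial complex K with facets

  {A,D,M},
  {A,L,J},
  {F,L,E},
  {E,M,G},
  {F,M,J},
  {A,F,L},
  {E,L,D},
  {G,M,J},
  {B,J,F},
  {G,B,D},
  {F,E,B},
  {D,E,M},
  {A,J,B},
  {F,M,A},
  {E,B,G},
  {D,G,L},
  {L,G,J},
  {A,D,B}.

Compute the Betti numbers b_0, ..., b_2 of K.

b_0 = 1, b_1 = 1, b_2 = 0.

Fix the vertex order A < B < D < E < F < G < J < L < M and write every simplex with vertices in increasing order. Then dim K = 2 and the simplices of K are:

  0-simplices (9): A, B, D, E, F, G, J, L, M
  1-simplices (27): AB, AD, AF, AJ, AL, AM, BD, BE, BF, BG, BJ, DE, DG, DL, DM, EF, EG, EL, EM, FJ, FL, FM, GJ, GL, GM, JL, JM
  2-simplices (18): ABD, ABJ, ADM, AFL, AFM, AJL, BDG, BEF, BEG, BFJ, DEL, DEM, DGL, EFL, EGM, FJM, GJL, GJM

so the chain groups are C_0 ≅ Z^9, C_1 ≅ Z^27, C_2 ≅ Z^18.

Boundary ∂_1: C_1 → C_0 maps an edge to its endpoints' difference, ∂[p,q] = q − p.
As a 9×27 matrix over Z this has rank 8, with invariant factors (1,1,1,1,1,1,1,1).

∂_2: C_2 → C_1 maps a triangle to the signed sum of its edges. For instance
  ∂DGL = GL − DL + DG,
  ∂ADM = DM − AM + AD.
The 27×18 boundary matrix has rank 18 and Smith normal form diag(1,1,1,1,1,1,1,1,1,1,1,1,1,1,1,1,1,2).

Now H_k = ker ∂_k / im ∂_{k+1}, so:

  H_0: rank C_0 − rank ∂_1 = 9 − 8 = 1, and the invariant factors of ∂_1 are all 1, so H_0 ≅ Z.
  H_1: rank ker ∂_1 − rank ∂_2 = (27 − 8) − 18 = 1, and ∂_2 has invariant factor 2 > 1, so H_1 ≅ Z ⊕ Z/2.
  H_2: rank ker ∂_2 − rank ∂_3 = (18 − 18) − 0 = 0, and there is no ∂_3, so H_2 ≅ 0.

As a check, the Euler characteristic is 9 − 27 + 18 = 0, which agrees with 1 − 1 + 0 = 0.

Hence the Betti numbers are b_0 = 1, b_1 = 1, b_2 = 0.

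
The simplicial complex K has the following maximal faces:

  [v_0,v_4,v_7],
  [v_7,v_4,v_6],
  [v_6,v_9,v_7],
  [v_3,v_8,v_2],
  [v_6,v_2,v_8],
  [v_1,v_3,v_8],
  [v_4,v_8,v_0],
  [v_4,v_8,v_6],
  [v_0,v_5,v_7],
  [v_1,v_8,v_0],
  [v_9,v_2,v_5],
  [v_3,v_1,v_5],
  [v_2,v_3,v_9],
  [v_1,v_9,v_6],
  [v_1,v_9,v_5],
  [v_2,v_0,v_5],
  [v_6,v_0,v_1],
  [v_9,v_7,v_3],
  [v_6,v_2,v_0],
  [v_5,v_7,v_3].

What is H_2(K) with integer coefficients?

H_2 = 0.

Order the vertices as v_0 < v_1 < v_2 < v_3 < v_4 < v_5 < v_6 < v_7 < v_8 < v_9. Listing each simplex with vertices in this order, K has dimension 2 with simplices:

  0-simplices (10): [v_0], [v_1], [v_2], [v_3], [v_4], [v_5], [v_6], [v_7], [v_8], [v_9]
  1-simplices (30): (30 of them)
  2-simplices (20): (20 of them)

Hence C_0 ≅ Z^10, C_1 ≅ Z^30, C_2 ≅ Z^20.

The boundary map ∂_1: C_1 → C_0 maps an edge to its endpoints' difference, ∂[p,q] = q − p. For instance
  ∂[v_7,v_9] = [v_9] − [v_7].
As a 10×30 matrix over Z this has rank 9, with invariant factors (1,1,1,1,1,1,1,1,1).

∂_2: C_2 → C_1 maps a triangle to the signed sum of its edges. For instance
  ∂[v_0,v_1,v_8] = [v_1,v_8] − [v_0,v_8] + [v_0,v_1],
  ∂[v_0,v_2,v_6] = [v_2,v_6] − [v_0,v_6] + [v_0,v_2].
The resulting 30×20 matrix has rank 20, and its Smith normal form has invariant factors (1,1,1,1,1,1,1,1,1,1,1,1,1,1,1,1,1,1,1,2).

Reading off H_k = ker ∂_k / im ∂_{k+1}:

  H_2: rank ker ∂_2 − rank ∂_3 = (20 − 20) − 0 = 0, and there is no ∂_3, so H_2 = 0.

(K is a triangulation of the Klein bottle.)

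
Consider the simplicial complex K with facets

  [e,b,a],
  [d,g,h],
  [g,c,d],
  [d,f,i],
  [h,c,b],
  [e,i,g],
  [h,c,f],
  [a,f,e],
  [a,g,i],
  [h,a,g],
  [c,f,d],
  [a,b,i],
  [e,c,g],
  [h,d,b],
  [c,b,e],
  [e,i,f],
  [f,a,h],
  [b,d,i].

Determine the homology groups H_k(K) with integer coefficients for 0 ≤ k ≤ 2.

H_0 = Z,  H_1 = Z × Z/2,  H_2 = 0.

We work with the vertex ordering a < b < c < d < e < f < g < h < i. The simplices of K, each written with vertices in increasing order, are:

  0-simplices (9): a, b, c, d, e, f, g, h, i
  1-simplices (27): ab, ae, af, ag, ah, ai, bc, bd, be, bh, bi, cd, ce, cf, cg, ch, df, dg, dh, di, ef, eg, ei, fh, fi, gh, gi
  2-simplices (18): abe, abi, aef, afh, agh, agi, bce, bch, bdh, bdi, cdf, cdg, ceg, cfh, dfi, dgh, efi, egi

so the chain groups are C_0 ≅ Z^9, C_1 ≅ Z^27, C_2 ≅ Z^18.

∂_1: C_1 → C_0 is given by ∂[p,q] = [q] − [p].
This gives a 9×27 integer matrix of rank 8; reducing to Smith normal form yields diagonal entries (1,1,1,1,1,1,1,1).

∂_2: C_2 → C_1 sends each 2-simplex [p,q,r] to [q,r] − [p,r] + [p,q]. For instance
  ∂bch = ch − bh + bc,
  ∂agi = gi − ai + ag.
The resulting 27×18 matrix has rank 18, and its Smith normal form has invariant factors (1,1,1,1,1,1,1,1,1,1,1,1,1,1,1,1,1,2).

From H_k ≅ ker(∂_k) / im(∂_{k+1}) we obtain:

  H_0: rank C_0 − rank ∂_1 = 9 − 8 = 1, and the invariant factors of ∂_1 are all 1, so H_0 ≅ Z.
  H_1: rank ker ∂_1 − rank ∂_2 = (27 − 8) − 18 = 1, and ∂_2 has invariant factor 2 > 1, so H_1 ≅ Z × Z/2.
  H_2: rank ker ∂_2 − rank ∂_3 = (18 − 18) − 0 = 0, and there is no ∂_3, so H_2 ≅ 0.

As a check, the Euler characteristic is 9 − 27 + 18 = 0, which agrees with 1 − 1 + 0 = 0.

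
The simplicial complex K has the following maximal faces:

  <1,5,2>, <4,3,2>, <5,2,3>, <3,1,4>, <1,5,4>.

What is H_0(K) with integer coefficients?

Order the vertices as 1 < 2 < 3 < 4 < 5. Listing each simplex with vertices in this order, K has dimension 2 with simplices:

  0-simplices (5): [1], [2], [3], [4], [5]
  1-simplices (10): [1,2], [1,3], [1,4], [1,5], [2,3], [2,4], [2,5], [3,4], [3,5], [4,5]
  2-simplices (5): [1,2,5], [1,3,4], [1,4,5], [2,3,4], [2,3,5]

so the chain groups are C_0 ≅ Z^5, C_1 ≅ Z^10, C_2 ≅ Z^5.

Boundary ∂_1: C_1 → C_0 maps an edge to its endpoints' difference, ∂[p,q] = q − p. For instance
  ∂[3,5] = [5] − [3].
As a 5×10 matrix over Z this has rank 4, with invariant factors (1,1,1,1).

The boundary map ∂_2: C_2 → C_1 maps a triangle to the signed sum of its edges. For instance
  ∂[2,3,4] = [3,4] − [2,4] + [2,3],
  ∂[1,4,5] = [4,5] − [1,5] + [1,4].
As a 10×5 matrix over Z this has rank 5, with invariant factors (1,1,1,1,1).

Reading off H_k = ker ∂_k / im ∂_{k+1}:

  H_0: rank C_0 − rank ∂_1 = 5 − 4 = 1, and the invariant factors of ∂_1 are all 1, so H_0 ≅ Z.

H_0 = Z.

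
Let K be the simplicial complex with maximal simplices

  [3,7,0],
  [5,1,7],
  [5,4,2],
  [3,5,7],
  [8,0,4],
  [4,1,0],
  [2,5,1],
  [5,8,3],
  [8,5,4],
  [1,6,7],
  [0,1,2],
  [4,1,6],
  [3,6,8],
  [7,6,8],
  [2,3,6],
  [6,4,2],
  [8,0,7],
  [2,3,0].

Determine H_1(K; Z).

We work with the vertex ordering 0 < 1 < 2 < 3 < 4 < 5 < 6 < 7 < 8. The simplices of K, each written with vertices in increasing order, are:

  0-simplices (9): [0], [1], [2], [3], [4], [5], [6], [7], [8]
  1-simplices (27): (27 of them)
  2-simplices (18): [0,1,2], [0,1,4], [0,2,3], [0,3,7], [0,4,8], [0,7,8], [1,2,5], [1,4,6], [1,5,7], [1,6,7], [2,3,6], [2,4,5], [2,4,6], [3,5,7], [3,5,8], [3,6,8], [4,5,8], [6,7,8]

giving chain groups C_0 ≅ Z^9, C_1 ≅ Z^27, C_2 ≅ Z^18.

Boundary ∂_1: C_1 → C_0 maps an edge to its endpoints' difference, ∂[p,q] = q − p. For instance
  ∂[4,8] = [8] − [4].
This gives a 9×27 integer matrix of rank 8; reducing to Smith normal form yields diagonal entries (1,1,1,1,1,1,1,1).

∂_2: C_2 → C_1 maps a triangle to the signed sum of its edges. For instance
  ∂[3,6,8] = [6,8] − [3,8] + [3,6],
  ∂[1,6,7] = [6,7] − [1,7] + [1,6].
As a 27×18 matrix over Z this has rank 18, with invariant factors (1,1,1,1,1,1,1,1,1,1,1,1,1,1,1,1,1,2).

From H_k ≅ ker(∂_k) / im(∂_{k+1}) we obtain:

  H_1: rank ker ∂_1 − rank ∂_2 = (27 − 8) − 18 = 1, and ∂_2 has invariant factor 2 > 1, so H_1 ≅ Z ⊕ Z/2.

H_1 ≅ Z ⊕ Z/2.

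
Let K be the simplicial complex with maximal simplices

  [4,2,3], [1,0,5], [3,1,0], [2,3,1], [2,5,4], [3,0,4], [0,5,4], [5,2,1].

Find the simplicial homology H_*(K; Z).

H_0 ≅ Z,  H_1 = 0,  H_2 ≅ Z.

Take the total order 0 < 1 < 2 < 3 < 4 < 5 on the vertex set. Then K (dimension 2) consists of the simplices:

  0-simplices (6): [0], [1], [2], [3], [4], [5]
  1-simplices (12): [0,1], [0,3], [0,4], [0,5], [1,2], [1,3], [1,5], [2,3], [2,4], [2,5], [3,4], [4,5]
  2-simplices (8): [0,1,3], [0,1,5], [0,3,4], [0,4,5], [1,2,3], [1,2,5], [2,3,4], [2,4,5]

so the chain groups are C_0 ≅ Z^6, C_1 ≅ Z^12, C_2 ≅ Z^8.

∂_1: C_1 → C_0 maps an edge to its endpoints' difference, ∂[p,q] = q − p.
The 6×12 boundary matrix has rank 5 and Smith normal form diag(1,1,1,1,1).

∂_2: C_2 → C_1 sends each 2-simplex [p,q,r] to [q,r] − [p,r] + [p,q]. For instance
  ∂[0,1,3] = [1,3] − [0,3] + [0,1],
  ∂[2,3,4] = [3,4] − [2,4] + [2,3].
The resulting 12×8 matrix has rank 7, and its Smith normal form has invariant factors (1,1,1,1,1,1,1).

Now H_k = ker ∂_k / im ∂_{k+1}, so:

  H_0: rank C_0 − rank ∂_1 = 6 − 5 = 1, and the invariant factors of ∂_1 are all 1, so H_0 ≅ Z.
  H_1: rank ker ∂_1 − rank ∂_2 = (12 − 5) − 7 = 0, and the invariant factors of ∂_2 are all 1, so H_1 ≅ 0.
  H_2: rank ker ∂_2 − rank ∂_3 = (8 − 7) − 0 = 1, and there is no ∂_3, so H_2 ≅ Z.

As a check, the Euler characteristic is 6 − 12 + 8 = 2, which agrees with 1 − 0 + 1 = 2.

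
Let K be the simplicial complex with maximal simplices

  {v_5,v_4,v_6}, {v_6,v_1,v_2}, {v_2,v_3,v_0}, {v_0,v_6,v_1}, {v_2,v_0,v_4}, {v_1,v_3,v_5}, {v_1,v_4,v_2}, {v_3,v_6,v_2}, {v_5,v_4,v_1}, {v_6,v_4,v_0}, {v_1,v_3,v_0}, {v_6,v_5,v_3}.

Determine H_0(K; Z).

H_0 ≅ Z.

Take the total order v_0 < v_1 < v_2 < v_3 < v_4 < v_5 < v_6 on the vertex set. Then K (dimension 2) consists of the simplices:

  0-simplices (7): [v_0], [v_1], [v_2], [v_3], [v_4], [v_5], [v_6]
  1-simplices (18): (18 of them)
  2-simplices (12): (12 of them)

so the chain groups are C_0 ≅ Z^7, C_1 ≅ Z^18, C_2 ≅ Z^12.

∂_1: C_1 → C_0 maps an edge to its endpoints' difference, ∂[p,q] = q − p.
The resulting 7×18 matrix has rank 6, and its Smith normal form has invariant factors (1,1,1,1,1,1).

The boundary map ∂_2: C_2 → C_1 sends each 2-simplex [p,q,r] to [q,r] − [p,r] + [p,q]. For instance
  ∂[v_1,v_3,v_5] = [v_3,v_5] − [v_1,v_5] + [v_1,v_3],
  ∂[v_0,v_2,v_4] = [v_2,v_4] − [v_0,v_4] + [v_0,v_2].
This gives a 18×12 integer matrix of rank 12; reducing to Smith normal form yields diagonal entries (1,1,1,1,1,1,1,1,1,1,1,2).

Reading off H_k = ker ∂_k / im ∂_{k+1}:

  H_0: rank C_0 − rank ∂_1 = 7 − 6 = 1, and the invariant factors of ∂_1 are all 1, so H_0 = Z.

(K is a triangulation of the real projective plane RP^2.)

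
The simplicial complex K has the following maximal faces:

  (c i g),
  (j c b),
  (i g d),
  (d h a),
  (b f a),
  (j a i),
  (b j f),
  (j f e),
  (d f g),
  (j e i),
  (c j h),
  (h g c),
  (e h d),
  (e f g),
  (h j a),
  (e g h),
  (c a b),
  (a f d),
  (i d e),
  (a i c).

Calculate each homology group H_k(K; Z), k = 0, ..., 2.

H_0 = Z,  H_1 = Z ⊕ Z/2,  H_2 = 0.

K has 10 vertices, 30 edges, 20 triangles.
rank ∂_0 = 0, rank ∂_1 = 9 ⇒ b_0 = 10 − 0 − 9 = 1; all invariant factors of ∂_1 are 1 so no torsion. So H_0 = Z.
rank ∂_1 = 9, rank ∂_2 = 20 ⇒ b_1 = 30 − 9 − 20 = 1; ∂_2 has invariant factor(s) [2] giving torsion. So H_1 = Z ⊕ Z/2.
rank ∂_2 = 20, rank ∂_3 = 0 ⇒ b_2 = 20 − 20 − 0 = 0. So H_2 = 0.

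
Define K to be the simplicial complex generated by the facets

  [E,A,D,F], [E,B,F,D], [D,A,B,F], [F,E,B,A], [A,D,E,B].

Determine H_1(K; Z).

H_1 ≅ 0.

Fix the vertex order A < B < D < E < F and write every simplex with vertices in increasing order. Then dim K = 3 and the simplices of K are:

  0-simplices (5): A, B, D, E, F
  1-simplices (10): AB, AD, AE, AF, BD, BE, BF, DE, DF, EF
  2-simplices (10): ABD, ABE, ABF, ADE, ADF, AEF, BDE, BDF, BEF, DEF
  3-simplices (5): ABDE, ABDF, ABEF, ADEF, BDEF

Hence C_0 ≅ Z^5, C_1 ≅ Z^10, C_2 ≅ Z^10, C_3 ≅ Z^5.

∂_1: C_1 → C_0 sends each edge [p,q] (with p < q) to q − p. For instance
  ∂AE = E − A.
The 5×10 boundary matrix has rank 4 and Smith normal form diag(1,1,1,1).

The boundary map ∂_2: C_2 → C_1 acts by ∂[p,q,r] = [q,r] − [p,r] + [p,q]. For instance
  ∂ADE = DE − AE + AD,
  ∂DEF = EF − DF + DE.
The resulting 10×10 matrix has rank 6, and its Smith normal form has invariant factors (1,1,1,1,1,1).

Boundary ∂_3: C_3 → C_2 sends each 3-simplex σ to the alternating sum Σ_i (−1)^i (σ with its i-th vertex removed). For instance
  ∂ABDF = BDF − ADF + ABF − ABD,
  ∂ABEF = BEF − AEF + ABF − ABE.
The resulting 10×5 matrix has rank 4, and its Smith normal form has invariant factors (1,1,1,1).

Computing H_k = (kernel of ∂_k) / (image of ∂_{k+1}):

  H_1: rank ker ∂_1 − rank ∂_2 = (10 − 4) − 6 = 0, and the invariant factors of ∂_2 are all 1, so H_1 = 0.

(K is a triangulation of the 3-sphere S^3.)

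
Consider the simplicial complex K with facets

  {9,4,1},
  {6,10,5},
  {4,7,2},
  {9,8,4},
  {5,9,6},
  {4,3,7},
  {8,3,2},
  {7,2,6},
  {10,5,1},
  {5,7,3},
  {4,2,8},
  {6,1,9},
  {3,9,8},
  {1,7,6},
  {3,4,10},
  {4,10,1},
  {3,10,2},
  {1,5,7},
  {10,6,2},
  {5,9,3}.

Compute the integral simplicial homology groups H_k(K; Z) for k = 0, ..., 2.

Order the vertices as 1 < 2 < 3 < 4 < 5 < 6 < 7 < 8 < 9 < 10. Listing each simplex with vertices in this order, K has dimension 2 with simplices:

  0-simplices (10): [1], [2], [3], [4], [5], [6], [7], [8], [9], [10]
  1-simplices (30): (30 of them)
  2-simplices (20): (20 of them)

giving chain groups C_0 ≅ Z^10, C_1 ≅ Z^30, C_2 ≅ Z^20.

∂_1: C_1 → C_0 sends each edge [p,q] (with p < q) to q − p. For instance
  ∂[2,10] = [10] − [2].
The 10×30 boundary matrix has rank 9 and Smith normal form diag(1,1,1,1,1,1,1,1,1).

∂_2: C_2 → C_1 sends each 2-simplex [p,q,r] to [q,r] − [p,r] + [p,q]. For instance
  ∂[1,5,10] = [5,10] − [1,10] + [1,5],
  ∂[2,6,7] = [6,7] − [2,7] + [2,6].
The resulting 30×20 matrix has rank 20, and its Smith normal form has invariant factors (1,1,1,1,1,1,1,1,1,1,1,1,1,1,1,1,1,1,1,2).

Reading off H_k = ker ∂_k / im ∂_{k+1}:

  H_0: rank C_0 − rank ∂_1 = 10 − 9 = 1, and the invariant factors of ∂_1 are all 1, so H_0 = Z.
  H_1: rank ker ∂_1 − rank ∂_2 = (30 − 9) − 20 = 1, and ∂_2 has invariant factor 2 > 1, so H_1 = Z ⊕ Z/2.
  H_2: rank ker ∂_2 − rank ∂_3 = (20 − 20) − 0 = 0, and there is no ∂_3, so H_2 = 0.

H_0 ≅ Z,  H_1 ≅ Z ⊕ Z/2,  H_2 = 0.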